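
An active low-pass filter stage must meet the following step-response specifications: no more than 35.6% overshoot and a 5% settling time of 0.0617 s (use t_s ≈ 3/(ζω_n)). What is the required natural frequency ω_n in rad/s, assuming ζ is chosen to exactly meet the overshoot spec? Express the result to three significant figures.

ω_n ≈ 156 rad/s

ζ = −ln(OS)/√(π² + (ln OS)²). With OS = 0.356, ln OS = −1.033 and ζ = 1.033/3.307 = 0.312.
From t_s ≈ 3/(ζω_n): ω_n = 3/(ζ·t_s) = 3/(0.312·0.0617) = 156 rad/s.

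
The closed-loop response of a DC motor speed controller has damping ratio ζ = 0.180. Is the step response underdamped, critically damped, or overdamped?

Since ζ = 0.180 < 1, the system is underdamped.

underdamped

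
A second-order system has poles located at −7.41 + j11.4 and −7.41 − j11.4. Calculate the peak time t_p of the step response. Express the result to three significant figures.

t_p = π/ω_d with ω_d = 11.4 (the imaginary part), so t_p = 0.276 s.

t_p ≈ 0.276 s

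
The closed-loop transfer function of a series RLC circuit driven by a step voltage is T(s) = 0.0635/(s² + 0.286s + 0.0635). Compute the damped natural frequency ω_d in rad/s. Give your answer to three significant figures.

ω_d ≈ 0.207 rad/s

ω_n = √0.0635 = 0.252 rad/s; ζ = 0.286/(2·0.252) = 0.567.
ω_d = 0.252·√(1 − 0.567²) = 0.207 rad/s.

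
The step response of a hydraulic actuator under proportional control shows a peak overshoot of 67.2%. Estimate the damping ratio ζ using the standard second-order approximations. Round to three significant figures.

ζ ≈ 0.126

ζ = −ln(OS)/√(π² + (ln OS)²). With OS = 0.672, ln OS = −0.3975 and ζ = 0.3975/3.167 = 0.126.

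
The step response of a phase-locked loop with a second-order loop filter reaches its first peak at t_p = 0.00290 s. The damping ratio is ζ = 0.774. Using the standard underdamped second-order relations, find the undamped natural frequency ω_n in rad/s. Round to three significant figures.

Peak time t_p = π/ω_d, so ω_d = π/t_p = π/0.00290 = 1080 rad/s.
ω_n = ω_d/√(1−ζ²) = 1080/√0.401 = 1710 rad/s.

ω_n ≈ 1710 rad/s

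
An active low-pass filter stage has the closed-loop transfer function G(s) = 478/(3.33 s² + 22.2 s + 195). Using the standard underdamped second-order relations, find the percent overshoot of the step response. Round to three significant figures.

%OS ≈ 21.9%

Dividing through by 3.33: denominator becomes s² + 6.667 s + 58.56.
So ω_n = √58.56 = 7.65 rad/s and ζ = 6.667/(2·7.65) = 0.436.
Overshoot: exp(−π·0.436/√(1−0.436²)) = 0.219, i.e. 21.9%.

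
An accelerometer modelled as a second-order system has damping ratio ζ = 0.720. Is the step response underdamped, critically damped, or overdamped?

Since ζ = 0.720 < 1, the system is underdamped.

underdamped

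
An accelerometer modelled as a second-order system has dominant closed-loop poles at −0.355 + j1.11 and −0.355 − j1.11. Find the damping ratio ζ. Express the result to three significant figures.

With σ = 0.355, ω_d = 1.11: ω_n = √(σ²+ω_d²) = 1.17 rad/s, ζ = σ/ω_n = 0.305.

ζ ≈ 0.305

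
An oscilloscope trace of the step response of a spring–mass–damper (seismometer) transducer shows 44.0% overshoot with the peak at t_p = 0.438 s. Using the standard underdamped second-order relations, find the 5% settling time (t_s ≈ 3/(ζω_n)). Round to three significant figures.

t_s ≈ 1.60 s

From the overshoot, ζ = −ln(OS)/√(π²+ln²(OS)) = 0.253.
t_p = π/ω_d ⇒ ω_d = 7.17 rad/s; then ω_n = ω_d/√(1−ζ²) = 7.41 rad/s.
t_s ≈ 3/(ζω_n) = 3/(0.253·7.41) = 1.60 s.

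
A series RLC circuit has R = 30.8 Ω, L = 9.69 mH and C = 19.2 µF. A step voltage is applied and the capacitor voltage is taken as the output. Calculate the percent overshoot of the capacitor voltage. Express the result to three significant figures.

%OS ≈ 5.19%

For a series RLC circuit (capacitor voltage as output), ω_n = 1/√(LC) = 1/√(9.69 mH · 19.2 µF) = 2320 rad/s.
ζ = (R/2)·√(C/L) = (30.8/2)·√(19.2 µF/9.69 mH) = 0.686.
Overshoot: exp(−π·0.686/√(1−0.686²)) = 0.0519, i.e. 5.19%.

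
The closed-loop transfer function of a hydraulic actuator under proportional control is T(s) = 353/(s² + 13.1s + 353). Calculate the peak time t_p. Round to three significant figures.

t_p ≈ 0.178 s

Comparing the denominator to s² + 2ζω_n s + ω_n²: ω_n = √353 = 18.8 rad/s, and 2ζω_n = 13.1 so ζ = 13.1/(2·18.8) = 0.349.
ω_d = 18.8·√(1 − 0.349²) = 17.6 rad/s. Then t_p = π/ω_d = 0.178 s.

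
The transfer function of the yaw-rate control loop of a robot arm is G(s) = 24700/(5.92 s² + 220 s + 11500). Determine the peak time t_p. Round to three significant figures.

t_p ≈ 0.0786 s

Dividing through by 5.92: denominator becomes s² + 37.16 s + 1943.
So ω_n = √1943 = 44.1 rad/s and ζ = 37.16/(2·44.1) = 0.422.
ω_d = 44.1·√(1 − 0.422²) = 40.0 rad/s. t_p = π/ω_d = 0.0786 s.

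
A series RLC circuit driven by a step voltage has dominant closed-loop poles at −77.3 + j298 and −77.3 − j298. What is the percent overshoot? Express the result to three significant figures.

%OS ≈ 44.3%

The poles are at −σ ± jω_d with σ = 77.3 and ω_d = 298, so ω_n = √(σ²+ω_d²) = 308 rad/s and ζ = σ/ω_n = 0.251.
%OS = 100 e^{−πζ/√(1−ζ²)} with ζ = 0.251 gives 44.3%.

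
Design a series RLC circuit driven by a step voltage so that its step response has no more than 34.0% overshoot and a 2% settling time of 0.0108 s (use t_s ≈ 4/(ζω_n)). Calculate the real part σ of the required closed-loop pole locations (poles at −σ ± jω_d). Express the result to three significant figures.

σ ≈ 370

The settling-time spec alone fixes σ = ζω_n = 4/t_s = 4/0.0108 = 370.
(Overshoot then fixes ζ = 0.325 and hence ω_d = σ·√(1−ζ²)/ζ = 1080 rad/s.)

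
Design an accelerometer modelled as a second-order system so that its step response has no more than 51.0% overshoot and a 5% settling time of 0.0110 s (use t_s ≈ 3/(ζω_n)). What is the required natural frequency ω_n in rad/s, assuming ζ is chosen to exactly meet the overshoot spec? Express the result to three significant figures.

ζ = −ln(OS)/√(π² + (ln OS)²). With OS = 0.510, ln OS = −0.6733 and ζ = 0.6733/3.213 = 0.210.
From t_s ≈ 3/(ζω_n): ω_n = 3/(ζ·t_s) = 3/(0.210·0.0110) = 1300 rad/s.

ω_n ≈ 1300 rad/s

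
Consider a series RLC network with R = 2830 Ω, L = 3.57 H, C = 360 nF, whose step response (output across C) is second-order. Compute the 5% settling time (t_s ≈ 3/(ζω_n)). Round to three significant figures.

t_s ≈ 0.00757 s

For a series RLC circuit (capacitor voltage as output), ω_n = 1/√(LC) = 1/√(3.57 H · 360 nF) = 882 rad/s.
ζ = (R/2)·√(C/L) = (2830/2)·√(360 nF/3.57 H) = 0.449.
t_s ≈ 3/(ζω_n) = 0.00757 s.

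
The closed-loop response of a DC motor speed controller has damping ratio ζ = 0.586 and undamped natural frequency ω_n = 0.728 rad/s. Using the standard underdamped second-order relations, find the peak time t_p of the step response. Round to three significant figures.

The damped frequency is ω_d = ω_n√(1−ζ²) = 0.728·√(1−0.343) = 0.590 rad/s.
Peak time t_p = π/ω_d = π/0.590 = 5.33 s.

t_p ≈ 5.33 s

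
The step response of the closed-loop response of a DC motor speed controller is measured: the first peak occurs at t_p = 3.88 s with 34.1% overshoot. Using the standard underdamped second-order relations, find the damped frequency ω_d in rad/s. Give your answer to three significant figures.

t_p = π/ω_d, so ω_d = π/3.88 = 0.810 rad/s.

ω_d ≈ 0.810 rad/s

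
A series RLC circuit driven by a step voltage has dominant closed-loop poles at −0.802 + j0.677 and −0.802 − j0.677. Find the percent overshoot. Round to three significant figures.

%OS ≈ 2.42%

The poles are at −σ ± jω_d with σ = 0.802 and ω_d = 0.677, so ω_n = √(σ²+ω_d²) = 1.05 rad/s and ζ = σ/ω_n = 0.764.
Overshoot: exp(−π·0.764/√(1−0.764²)) = 0.0242, i.e. 2.42%.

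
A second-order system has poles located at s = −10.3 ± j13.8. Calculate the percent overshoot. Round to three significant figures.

With σ = 10.3, ω_d = 13.8: ω_n = √(σ²+ω_d²) = 17.2 rad/s, ζ = σ/ω_n = 0.598.
%OS = 100·exp(−πζ/√(1−ζ²)) = 9.59%.

%OS ≈ 9.59%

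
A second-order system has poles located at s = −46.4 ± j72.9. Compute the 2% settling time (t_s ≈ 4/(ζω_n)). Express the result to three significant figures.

For poles at −σ ± jω_d, ζω_n = σ = 46.4, so t_s ≈ 4/σ = 0.0862 s.

t_s ≈ 0.0862 s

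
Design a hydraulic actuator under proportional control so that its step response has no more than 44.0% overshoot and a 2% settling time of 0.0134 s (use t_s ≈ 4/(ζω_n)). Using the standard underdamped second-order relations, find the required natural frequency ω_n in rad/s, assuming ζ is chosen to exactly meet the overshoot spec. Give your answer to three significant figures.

ω_n ≈ 1180 rad/s

From %OS = 100·exp(−πζ/√(1−ζ²)), invert to get ζ = −ln(OS)/√(π² + ln²(OS)) with OS = 0.440.
−ln 0.440 = 0.8210, so ζ = 0.8210/√(π² + 0.6740) = 0.253.
Then ω_n = 4/(ζ t_s) = 4/(0.253 × 0.0134) = 1180 rad/s.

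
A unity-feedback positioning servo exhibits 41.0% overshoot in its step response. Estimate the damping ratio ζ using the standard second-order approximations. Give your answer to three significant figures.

ζ ≈ 0.273

ζ = −ln(OS)/√(π² + (ln OS)²). With OS = 0.410, ln OS = −0.8916 and ζ = 0.8916/3.266 = 0.273.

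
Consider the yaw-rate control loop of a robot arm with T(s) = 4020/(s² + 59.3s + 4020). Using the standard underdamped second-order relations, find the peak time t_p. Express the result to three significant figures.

ω_n = √4020 = 63.4 rad/s; ζ = 59.3/(2·63.4) = 0.468.
ω_d = ω_n√(1−ζ²) = 56.0 rad/s. Then t_p = π/ω_d = 0.0561 s.

t_p ≈ 0.0561 s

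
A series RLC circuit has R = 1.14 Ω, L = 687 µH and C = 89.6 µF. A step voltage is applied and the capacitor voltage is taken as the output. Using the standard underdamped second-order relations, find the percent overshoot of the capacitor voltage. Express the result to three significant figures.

%OS ≈ 51.6%

For a series RLC circuit (capacitor voltage as output), ω_n = 1/√(LC) = 1/√(687 µH · 89.6 µF) = 4030 rad/s.
ζ = (R/2)·√(C/L) = (1.14/2)·√(89.6 µF/687 µH) = 0.206.
%OS = 100 e^{−πζ/√(1−ζ²)} with ζ = 0.206 gives 51.6%.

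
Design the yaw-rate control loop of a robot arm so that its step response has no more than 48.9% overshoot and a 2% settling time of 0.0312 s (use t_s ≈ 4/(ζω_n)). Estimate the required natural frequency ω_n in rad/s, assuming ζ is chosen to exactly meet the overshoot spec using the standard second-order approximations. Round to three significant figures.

From %OS = 100·exp(−πζ/√(1−ζ²)), invert to get ζ = −ln(OS)/√(π² + ln²(OS)) with OS = 0.489.
−ln 0.489 = 0.7154, so ζ = 0.7154/√(π² + 0.5118) = 0.222.
From t_s ≈ 4/(ζω_n): ω_n = 4/(ζ·t_s) = 4/(0.222·0.0312) = 577 rad/s.

ω_n ≈ 577 rad/s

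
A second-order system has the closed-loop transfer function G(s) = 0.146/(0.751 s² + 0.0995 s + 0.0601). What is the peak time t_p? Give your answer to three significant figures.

t_p ≈ 11.4 s

Dividing through by 0.751: denominator becomes s² + 0.1325 s + 0.08003.
So ω_n = √0.08003 = 0.283 rad/s and ζ = 0.1325/(2·0.283) = 0.234.
ω_d = ω_n√(1−ζ²) = 0.275 rad/s. t_p = π/ω_d = 11.4 s.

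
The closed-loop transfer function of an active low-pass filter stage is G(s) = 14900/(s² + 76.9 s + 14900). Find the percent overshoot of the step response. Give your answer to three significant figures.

Comparing the denominator to s² + 2ζω_n s + ω_n²: ω_n = √14900 = 122 rad/s, and 2ζω_n = 76.9 so ζ = 76.9/(2·122) = 0.315.
Overshoot: exp(−π·0.315/√(1−0.315²)) = 0.353, i.e. 35.3%.

%OS ≈ 35.3%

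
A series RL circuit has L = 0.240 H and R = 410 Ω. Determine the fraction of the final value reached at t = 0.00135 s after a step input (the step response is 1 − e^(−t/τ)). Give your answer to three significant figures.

τ = L/R = 0.240/410 = 0.000585 s.
y(t)/y_∞ = 1 − e^(−t/τ) = 1 − e^(−0.00135/0.000585) = 1 − e^(−2.31) = 0.900.

y/y_∞ ≈ 0.900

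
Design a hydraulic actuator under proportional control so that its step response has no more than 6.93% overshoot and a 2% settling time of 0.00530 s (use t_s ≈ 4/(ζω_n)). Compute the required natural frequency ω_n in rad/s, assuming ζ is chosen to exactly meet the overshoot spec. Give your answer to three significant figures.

ω_n ≈ 1170 rad/s

Inverting the overshoot relation: ζ = |ln 0.0693|/√(π² + ln²0.0693) = 0.648.
Then ω_n = 4/(ζ t_s) = 4/(0.648 × 0.00530) = 1170 rad/s.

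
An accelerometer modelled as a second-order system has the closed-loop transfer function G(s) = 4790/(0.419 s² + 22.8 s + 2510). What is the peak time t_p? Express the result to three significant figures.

t_p ≈ 0.0434 s

Dividing through by 0.419: denominator becomes s² + 54.42 s + 5990.
So ω_n = √5990 = 77.4 rad/s and ζ = 54.42/(2·77.4) = 0.352.
The damped frequency ω_d = ω_n√(1−ζ²) = 72.5 rad/s. t_p = π/ω_d = 0.0434 s.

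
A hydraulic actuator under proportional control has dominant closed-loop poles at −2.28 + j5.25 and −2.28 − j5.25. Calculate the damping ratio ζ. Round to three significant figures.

The poles are at −σ ± jω_d with σ = 2.28 and ω_d = 5.25, so ω_n = √(σ²+ω_d²) = 5.72 rad/s and ζ = σ/ω_n = 0.398.

ζ ≈ 0.398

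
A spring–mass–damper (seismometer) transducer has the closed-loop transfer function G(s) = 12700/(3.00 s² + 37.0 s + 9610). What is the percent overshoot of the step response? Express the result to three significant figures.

Dividing through by 3.00: denominator becomes s² + 12.33 s + 3203.
So ω_n = √3203 = 56.6 rad/s and ζ = 12.33/(2·56.6) = 0.109.
Overshoot: exp(−π·0.109/√(1−0.109²)) = 0.709, i.e. 70.9%.

%OS ≈ 70.9%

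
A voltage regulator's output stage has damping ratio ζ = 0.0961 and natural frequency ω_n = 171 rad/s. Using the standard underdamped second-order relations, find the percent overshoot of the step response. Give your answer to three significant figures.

%OS ≈ 73.8%

For an underdamped second-order system, %OS = 100·exp(−πζ/√(1−ζ²)).
πζ/√(1−ζ²) = π·0.0961/√(1−0.00924) = 0.3033, so %OS = 100·e^(−0.3033) = 73.8%.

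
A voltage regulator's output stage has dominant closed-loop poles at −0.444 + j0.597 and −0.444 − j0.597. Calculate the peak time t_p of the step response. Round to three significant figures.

t_p ≈ 5.26 s

t_p = π/ω_d with ω_d = 0.597 (the imaginary part), so t_p = 5.26 s.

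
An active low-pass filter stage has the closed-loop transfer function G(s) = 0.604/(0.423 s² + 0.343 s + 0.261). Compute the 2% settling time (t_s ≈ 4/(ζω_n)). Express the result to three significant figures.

t_s ≈ 9.87 s

Dividing through by 0.423: denominator becomes s² + 0.8109 s + 0.6170.
So ω_n = √0.6170 = 0.786 rad/s and ζ = 0.8109/(2·0.786) = 0.516.
t_s ≈ 4/(ζω_n) = 9.87 s.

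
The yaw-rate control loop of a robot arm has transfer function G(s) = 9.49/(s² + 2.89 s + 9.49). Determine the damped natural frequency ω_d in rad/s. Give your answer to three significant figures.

ω_d ≈ 2.72 rad/s

Matching coefficients with s² + 2ζω_n s + ω_n² gives ω_n² = 9.49 ⇒ ω_n = 3.08 rad/s, and ζ = 2.89/(2ω_n) = 0.469.
ω_d = ω_n√(1−ζ²) = 2.72 rad/s.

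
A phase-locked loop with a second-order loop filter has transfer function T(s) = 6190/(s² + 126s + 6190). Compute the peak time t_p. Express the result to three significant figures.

t_p ≈ 0.0667 s

Comparing the denominator to s² + 2ζω_n s + ω_n²: ω_n = √6190 = 78.7 rad/s, and 2ζω_n = 126 so ζ = 126/(2·78.7) = 0.801.
The damped frequency ω_d = ω_n√(1−ζ²) = 47.1 rad/s. Then t_p = π/ω_d = 0.0667 s.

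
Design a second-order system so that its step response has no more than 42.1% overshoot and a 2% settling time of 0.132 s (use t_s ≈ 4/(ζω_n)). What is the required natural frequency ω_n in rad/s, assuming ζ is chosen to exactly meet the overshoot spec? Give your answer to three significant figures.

From %OS = 100·exp(−πζ/√(1−ζ²)), invert to get ζ = −ln(OS)/√(π² + ln²(OS)) with OS = 0.421.
−ln 0.421 = 0.8651, so ζ = 0.8651/√(π² + 0.7484) = 0.265.
Then ω_n = 4/(ζ t_s) = 4/(0.265 × 0.132) = 114 rad/s.

ω_n ≈ 114 rad/s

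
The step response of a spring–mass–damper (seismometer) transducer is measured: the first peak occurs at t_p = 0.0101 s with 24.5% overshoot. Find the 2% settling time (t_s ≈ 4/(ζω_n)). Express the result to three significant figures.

From the overshoot, ζ = −ln(OS)/√(π²+ln²(OS)) = 0.409.
From t_p = π/ω_d, ω_d = π/0.0101 = 311 rad/s, so ω_n = ω_d/√(1−ζ²) = 341 rad/s.
t_s ≈ 4/(ζω_n) = 4/(0.409·341) = 0.0287 s.

t_s ≈ 0.0287 s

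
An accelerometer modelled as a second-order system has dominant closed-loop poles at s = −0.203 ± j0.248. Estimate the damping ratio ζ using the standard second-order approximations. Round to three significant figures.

With σ = 0.203, ω_d = 0.248: ω_n = √(σ²+ω_d²) = 0.320 rad/s, ζ = σ/ω_n = 0.633.

ζ ≈ 0.633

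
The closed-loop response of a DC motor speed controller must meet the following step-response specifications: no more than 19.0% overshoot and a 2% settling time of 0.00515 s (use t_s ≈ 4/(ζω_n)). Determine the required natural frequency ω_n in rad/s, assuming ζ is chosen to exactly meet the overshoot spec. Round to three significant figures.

From %OS = 100·exp(−πζ/√(1−ζ²)), invert to get ζ = −ln(OS)/√(π² + ln²(OS)) with OS = 0.190.
−ln 0.190 = 1.661, so ζ = 1.661/√(π² + 2.758) = 0.467.
Then ω_n = 4/(ζ t_s) = 4/(0.467 × 0.00515) = 1660 rad/s.

ω_n ≈ 1660 rad/s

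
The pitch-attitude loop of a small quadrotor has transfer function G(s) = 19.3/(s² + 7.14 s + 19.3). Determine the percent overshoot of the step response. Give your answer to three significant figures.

Comparing the denominator to s² + 2ζω_n s + ω_n²: ω_n = √19.3 = 4.39 rad/s, and 2ζω_n = 7.14 so ζ = 7.14/(2·4.39) = 0.813.
%OS = 100·exp(−πζ/√(1−ζ²)) = 1.25%.

%OS ≈ 1.25%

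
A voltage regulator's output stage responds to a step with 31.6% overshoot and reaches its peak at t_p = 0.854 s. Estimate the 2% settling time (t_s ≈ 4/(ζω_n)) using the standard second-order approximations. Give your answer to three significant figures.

t_s ≈ 2.97 s

ζ from %OS: ζ = |ln 0.316|/√(π²+ln²0.316) = 0.344.
From t_p = π/ω_d, ω_d = π/0.854 = 3.68 rad/s, so ω_n = ω_d/√(1−ζ²) = 3.92 rad/s.
t_s ≈ 4/(ζω_n) = 4/(0.344·3.92) = 2.97 s.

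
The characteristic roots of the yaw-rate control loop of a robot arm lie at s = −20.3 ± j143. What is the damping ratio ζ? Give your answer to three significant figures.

ζ ≈ 0.141

The poles are at −σ ± jω_d with σ = 20.3 and ω_d = 143, so ω_n = √(σ²+ω_d²) = 144 rad/s and ζ = σ/ω_n = 0.141.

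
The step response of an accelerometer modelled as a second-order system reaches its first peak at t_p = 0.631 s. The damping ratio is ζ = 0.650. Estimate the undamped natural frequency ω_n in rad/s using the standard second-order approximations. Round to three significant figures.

ω_n ≈ 6.55 rad/s

Peak time t_p = π/ω_d, so ω_d = π/t_p = π/0.631 = 4.98 rad/s.
ω_n = ω_d/√(1−ζ²) = 4.98/√0.577 = 6.55 rad/s.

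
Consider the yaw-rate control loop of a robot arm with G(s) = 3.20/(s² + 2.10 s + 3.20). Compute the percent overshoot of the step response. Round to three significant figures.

%OS ≈ 10.3%

Comparing the denominator to s² + 2ζω_n s + ω_n²: ω_n = √3.20 = 1.79 rad/s, and 2ζω_n = 2.10 so ζ = 2.10/(2·1.79) = 0.587.
Overshoot: exp(−π·0.587/√(1−0.587²)) = 0.103, i.e. 10.3%.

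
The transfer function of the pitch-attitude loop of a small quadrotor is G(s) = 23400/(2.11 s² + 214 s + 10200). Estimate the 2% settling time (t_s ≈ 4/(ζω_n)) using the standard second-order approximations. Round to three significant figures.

Dividing through by 2.11: denominator becomes s² + 101.4 s + 4834.
So ω_n = √4834 = 69.5 rad/s and ζ = 101.4/(2·69.5) = 0.729.
t_s ≈ 4/(ζω_n) = 0.0789 s.

t_s ≈ 0.0789 s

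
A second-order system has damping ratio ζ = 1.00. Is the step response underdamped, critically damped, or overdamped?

Since ζ = 1, the system is critically damped.

critically damped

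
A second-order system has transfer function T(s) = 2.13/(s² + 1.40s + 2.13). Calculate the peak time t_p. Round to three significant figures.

Matching coefficients with s² + 2ζω_n s + ω_n² gives ω_n² = 2.13 ⇒ ω_n = 1.46 rad/s, and ζ = 1.40/(2ω_n) = 0.480.
The damped frequency ω_d = ω_n√(1−ζ²) = 1.28 rad/s. Then t_p = π/ω_d = 2.45 s.

t_p ≈ 2.45 s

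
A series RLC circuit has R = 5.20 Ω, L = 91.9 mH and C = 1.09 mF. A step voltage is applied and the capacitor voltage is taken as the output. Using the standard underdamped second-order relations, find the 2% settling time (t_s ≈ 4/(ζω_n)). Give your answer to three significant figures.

For a series RLC circuit (capacitor voltage as output), ω_n = 1/√(LC) = 1/√(91.9 mH · 1.09 mF) = 99.9 rad/s.
ζ = (R/2)·√(C/L) = (5.20/2)·√(1.09 mF/91.9 mH) = 0.283.
t_s ≈ 4/(ζω_n) = 0.141 s.

t_s ≈ 0.141 s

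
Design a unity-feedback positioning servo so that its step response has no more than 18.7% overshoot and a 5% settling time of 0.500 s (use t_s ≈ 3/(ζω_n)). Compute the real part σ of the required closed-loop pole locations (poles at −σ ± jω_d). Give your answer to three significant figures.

The settling-time spec alone fixes σ = ζω_n = 3/t_s = 3/0.500 = 6.00.
(Overshoot then fixes ζ = 0.471 and hence ω_d = σ·√(1−ζ²)/ζ = 11.2 rad/s.)

σ ≈ 6.00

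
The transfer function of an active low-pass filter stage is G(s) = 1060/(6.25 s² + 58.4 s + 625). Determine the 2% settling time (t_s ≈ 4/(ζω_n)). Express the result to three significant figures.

Dividing through by 6.25: denominator becomes s² + 9.344 s + 100.0.
So ω_n = √100.0 = 10.0 rad/s and ζ = 9.344/(2·10.0) = 0.467.
t_s ≈ 4/(ζω_n) = 0.856 s.

t_s ≈ 0.856 s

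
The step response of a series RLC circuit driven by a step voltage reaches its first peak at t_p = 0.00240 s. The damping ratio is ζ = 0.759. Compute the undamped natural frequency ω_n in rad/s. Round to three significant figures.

ω_n ≈ 2010 rad/s

Peak time t_p = π/ω_d, so ω_d = π/t_p = π/0.00240 = 1310 rad/s.
ω_n = ω_d/√(1−ζ²) = 1310/√0.424 = 2010 rad/s.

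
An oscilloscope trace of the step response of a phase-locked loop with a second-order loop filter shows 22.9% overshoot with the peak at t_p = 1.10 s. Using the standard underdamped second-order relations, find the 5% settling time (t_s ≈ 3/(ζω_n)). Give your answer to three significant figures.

The overshoot fixes ζ = −ln(OS)/√(π²+ln²(OS)) = 0.425.
From t_p = π/ω_d, ω_d = π/1.10 = 2.86 rad/s, so ω_n = ω_d/√(1−ζ²) = 3.15 rad/s.
t_s ≈ 3/(ζω_n) = 3/(0.425·3.15) = 2.24 s.

t_s ≈ 2.24 s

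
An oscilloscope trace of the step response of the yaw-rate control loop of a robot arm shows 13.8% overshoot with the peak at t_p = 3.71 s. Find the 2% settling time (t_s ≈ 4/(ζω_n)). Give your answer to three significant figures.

t_s ≈ 7.49 s

The overshoot fixes ζ = −ln(OS)/√(π²+ln²(OS)) = 0.533.
t_p = π/ω_d ⇒ ω_d = 0.847 rad/s; then ω_n = ω_d/√(1−ζ²) = 1.00 rad/s.
t_s ≈ 4/(ζω_n) = 4/(0.533·1.00) = 7.49 s.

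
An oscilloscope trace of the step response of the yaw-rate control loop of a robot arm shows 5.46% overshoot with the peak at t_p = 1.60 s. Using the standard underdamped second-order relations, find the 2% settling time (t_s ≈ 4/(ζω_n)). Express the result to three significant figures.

t_s ≈ 2.20 s

The overshoot fixes ζ = −ln(OS)/√(π²+ln²(OS)) = 0.679.
t_p = π/ω_d ⇒ ω_d = 1.96 rad/s; then ω_n = ω_d/√(1−ζ²) = 2.68 rad/s.
t_s ≈ 4/(ζω_n) = 4/(0.679·2.68) = 2.20 s.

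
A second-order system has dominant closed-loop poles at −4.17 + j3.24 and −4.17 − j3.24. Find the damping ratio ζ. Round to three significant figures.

ζ ≈ 0.790

The poles are at −σ ± jω_d with σ = 4.17 and ω_d = 3.24, so ω_n = √(σ²+ω_d²) = 5.28 rad/s and ζ = σ/ω_n = 0.790.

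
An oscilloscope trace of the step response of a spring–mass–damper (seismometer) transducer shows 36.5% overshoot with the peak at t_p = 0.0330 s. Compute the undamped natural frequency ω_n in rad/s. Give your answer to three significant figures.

The overshoot fixes ζ = −ln(OS)/√(π²+ln²(OS)) = 0.305.
From t_p = π/ω_d, ω_d = π/0.0330 = 95.2 rad/s, so ω_n = ω_d/√(1−ζ²) = 100 rad/s.

ω_n ≈ 100 rad/s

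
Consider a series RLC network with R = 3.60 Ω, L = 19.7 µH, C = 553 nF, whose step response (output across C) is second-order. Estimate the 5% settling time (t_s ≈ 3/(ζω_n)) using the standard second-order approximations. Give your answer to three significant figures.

For a series RLC circuit (capacitor voltage as output), ω_n = 1/√(LC) = 1/√(19.7 µH · 553 nF) = 303000 rad/s.
ζ = (R/2)·√(C/L) = (3.60/2)·√(553 nF/19.7 µH) = 0.302.
t_s ≈ 3/(ζω_n) = 0.0000328 s.

t_s ≈ 0.0000328 s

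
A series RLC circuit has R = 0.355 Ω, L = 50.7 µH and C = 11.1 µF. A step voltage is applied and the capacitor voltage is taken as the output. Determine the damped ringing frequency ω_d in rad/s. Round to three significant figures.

ω_d ≈ 42000 rad/s

For a series RLC circuit (capacitor voltage as output), ω_n = 1/√(LC) = 1/√(50.7 µH · 11.1 µF) = 42200 rad/s.
ζ = (R/2)·√(C/L) = (0.355/2)·√(11.1 µF/50.7 µH) = 0.0831.
ω_d = ω_n√(1−ζ²) = 42000 rad/s.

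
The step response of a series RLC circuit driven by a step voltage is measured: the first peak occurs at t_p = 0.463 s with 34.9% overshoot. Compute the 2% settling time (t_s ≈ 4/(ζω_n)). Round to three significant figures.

t_s ≈ 1.76 s

From the overshoot, ζ = −ln(OS)/√(π²+ln²(OS)) = 0.318.
From t_p = π/ω_d, ω_d = π/0.463 = 6.79 rad/s, so ω_n = ω_d/√(1−ζ²) = 7.16 rad/s.
t_s ≈ 4/(ζω_n) = 4/(0.318·7.16) = 1.76 s.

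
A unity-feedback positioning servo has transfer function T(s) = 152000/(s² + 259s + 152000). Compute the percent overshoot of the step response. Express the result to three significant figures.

%OS ≈ 33.1%

Comparing the denominator to s² + 2ζω_n s + ω_n²: ω_n = √152000 = 390 rad/s, and 2ζω_n = 259 so ζ = 259/(2·390) = 0.332.
%OS = 100 e^{−πζ/√(1−ζ²)} with ζ = 0.332 gives 33.1%.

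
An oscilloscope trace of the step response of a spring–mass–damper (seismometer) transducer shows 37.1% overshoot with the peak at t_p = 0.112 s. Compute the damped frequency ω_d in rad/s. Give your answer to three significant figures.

ω_d ≈ 28.0 rad/s

t_p = π/ω_d, so ω_d = π/0.112 = 28.0 rad/s.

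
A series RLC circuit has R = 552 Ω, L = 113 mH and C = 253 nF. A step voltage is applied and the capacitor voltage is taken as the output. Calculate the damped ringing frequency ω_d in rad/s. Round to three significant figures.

ω_d ≈ 5390 rad/s

For a series RLC circuit (capacitor voltage as output), ω_n = 1/√(LC) = 1/√(113 mH · 253 nF) = 5910 rad/s.
ζ = (R/2)·√(C/L) = (552/2)·√(253 nF/113 mH) = 0.413.
The damped frequency ω_d = ω_n√(1−ζ²) = 5390 rad/s.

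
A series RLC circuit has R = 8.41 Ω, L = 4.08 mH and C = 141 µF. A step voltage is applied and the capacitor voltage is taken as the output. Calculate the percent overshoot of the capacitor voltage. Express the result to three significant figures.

%OS ≈ 1.95%

For a series RLC circuit (capacitor voltage as output), ω_n = 1/√(LC) = 1/√(4.08 mH · 141 µF) = 1320 rad/s.
ζ = (R/2)·√(C/L) = (8.41/2)·√(141 µF/4.08 mH) = 0.782.
Overshoot: exp(−π·0.782/√(1−0.782²)) = 0.0195, i.e. 1.95%.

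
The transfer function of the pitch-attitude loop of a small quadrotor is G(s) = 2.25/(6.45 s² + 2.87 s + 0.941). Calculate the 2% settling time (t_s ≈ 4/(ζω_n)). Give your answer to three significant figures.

Dividing through by 6.45: denominator becomes s² + 0.4450 s + 0.1459.
So ω_n = √0.1459 = 0.382 rad/s and ζ = 0.4450/(2·0.382) = 0.582.
t_s ≈ 4/(ζω_n) = 18.0 s.

t_s ≈ 18.0 s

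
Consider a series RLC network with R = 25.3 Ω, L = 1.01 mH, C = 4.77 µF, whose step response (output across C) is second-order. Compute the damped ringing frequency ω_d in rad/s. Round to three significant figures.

For a series RLC circuit (capacitor voltage as output), ω_n = 1/√(LC) = 1/√(1.01 mH · 4.77 µF) = 14400 rad/s.
ζ = (R/2)·√(C/L) = (25.3/2)·√(4.77 µF/1.01 mH) = 0.869.
ω_d = ω_n√(1−ζ²) = 7120 rad/s.

ω_d ≈ 7120 rad/s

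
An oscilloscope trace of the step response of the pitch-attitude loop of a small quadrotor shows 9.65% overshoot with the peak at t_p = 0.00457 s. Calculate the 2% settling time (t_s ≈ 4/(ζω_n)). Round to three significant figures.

t_s ≈ 0.00782 s

ζ from %OS: ζ = |ln 0.0965|/√(π²+ln²0.0965) = 0.597.
From t_p = π/ω_d, ω_d = π/0.00457 = 687 rad/s, so ω_n = ω_d/√(1−ζ²) = 857 rad/s.
t_s ≈ 4/(ζω_n) = 4/(0.597·857) = 0.00782 s.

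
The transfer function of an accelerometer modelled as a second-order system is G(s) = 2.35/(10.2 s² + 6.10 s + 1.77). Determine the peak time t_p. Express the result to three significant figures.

t_p ≈ 10.8 s

Dividing through by 10.2: denominator becomes s² + 0.5980 s + 0.1735.
So ω_n = √0.1735 = 0.417 rad/s and ζ = 0.5980/(2·0.417) = 0.718.
ω_d = ω_n√(1−ζ²) = 0.290 rad/s. t_p = π/ω_d = 10.8 s.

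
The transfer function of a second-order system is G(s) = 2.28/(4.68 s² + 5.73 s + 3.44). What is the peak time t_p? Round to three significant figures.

t_p ≈ 5.23 s

Dividing through by 4.68: denominator becomes s² + 1.224 s + 0.7350.
So ω_n = √0.7350 = 0.857 rad/s and ζ = 1.224/(2·0.857) = 0.714.
ω_d = 0.857·√(1 − 0.714²) = 0.600 rad/s. t_p = π/ω_d = 5.23 s.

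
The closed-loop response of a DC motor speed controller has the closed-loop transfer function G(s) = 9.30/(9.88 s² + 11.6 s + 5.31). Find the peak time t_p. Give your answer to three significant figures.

t_p ≈ 7.15 s

Dividing through by 9.88: denominator becomes s² + 1.174 s + 0.5374.
So ω_n = √0.5374 = 0.733 rad/s and ζ = 1.174/(2·0.733) = 0.801.
ω_d = ω_n√(1−ζ²) = 0.439 rad/s. t_p = π/ω_d = 7.15 s.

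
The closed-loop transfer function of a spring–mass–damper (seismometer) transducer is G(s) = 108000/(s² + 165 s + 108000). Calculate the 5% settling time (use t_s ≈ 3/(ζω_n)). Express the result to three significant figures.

ω_n = √108000 = 329 rad/s; ζ = 165/(2·329) = 0.251.
t_s ≈ 3/(ζω_n) = 3/(0.251·329) = 0.0364 s.

t_s ≈ 0.0364 s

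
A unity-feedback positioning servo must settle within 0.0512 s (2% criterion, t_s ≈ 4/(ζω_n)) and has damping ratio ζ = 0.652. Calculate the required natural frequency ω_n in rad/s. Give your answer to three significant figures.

ω_n ≈ 120 rad/s

Rearranging t_s ≈ 4/(ζω_n) gives ω_n = 4/(ζ·t_s) = 4/(0.652 × 0.0512) = 120 rad/s.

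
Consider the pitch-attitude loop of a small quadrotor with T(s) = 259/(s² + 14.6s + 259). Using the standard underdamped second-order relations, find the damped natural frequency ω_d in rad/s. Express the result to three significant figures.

ω_d ≈ 14.3 rad/s

Matching coefficients with s² + 2ζω_n s + ω_n² gives ω_n² = 259 ⇒ ω_n = 16.1 rad/s, and ζ = 14.6/(2ω_n) = 0.454.
ω_d = 16.1·√(1 − 0.454²) = 14.3 rad/s.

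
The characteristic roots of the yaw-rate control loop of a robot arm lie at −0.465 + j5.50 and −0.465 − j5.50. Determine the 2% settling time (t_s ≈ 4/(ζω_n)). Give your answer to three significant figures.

t_s ≈ 8.60 s

For poles at −σ ± jω_d, ζω_n = σ = 0.465, so t_s ≈ 4/σ = 8.60 s.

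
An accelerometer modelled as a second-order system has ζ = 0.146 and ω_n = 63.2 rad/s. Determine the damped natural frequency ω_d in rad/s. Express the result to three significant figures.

ω_d ≈ 62.5 rad/s

ω_d = ω_n√(1−ζ²) = 63.2·√0.979 = 62.5 rad/s.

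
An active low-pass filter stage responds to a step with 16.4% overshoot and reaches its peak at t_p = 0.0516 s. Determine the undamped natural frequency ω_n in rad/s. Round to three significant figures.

ω_n ≈ 70.2 rad/s

The overshoot fixes ζ = −ln(OS)/√(π²+ln²(OS)) = 0.499.
From t_p = π/ω_d, ω_d = π/0.0516 = 60.9 rad/s, so ω_n = ω_d/√(1−ζ²) = 70.2 rad/s.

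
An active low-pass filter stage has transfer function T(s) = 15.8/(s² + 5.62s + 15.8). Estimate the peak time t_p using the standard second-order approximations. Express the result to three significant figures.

Matching coefficients with s² + 2ζω_n s + ω_n² gives ω_n² = 15.8 ⇒ ω_n = 3.97 rad/s, and ζ = 5.62/(2ω_n) = 0.707.
The damped frequency ω_d = ω_n√(1−ζ²) = 2.81 rad/s. Then t_p = π/ω_d = 1.12 s.

t_p ≈ 1.12 s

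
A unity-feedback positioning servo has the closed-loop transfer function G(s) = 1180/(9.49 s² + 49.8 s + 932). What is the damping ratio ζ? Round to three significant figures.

ζ ≈ 0.265

Dividing through by 9.49: denominator becomes s² + 5.248 s + 98.21.
So ω_n = √98.21 = 9.91 rad/s and ζ = 5.248/(2·9.91) = 0.265.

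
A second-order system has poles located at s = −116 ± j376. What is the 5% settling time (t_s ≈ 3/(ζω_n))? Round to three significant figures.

For poles at −σ ± jω_d, ζω_n = σ = 116, so t_s ≈ 3/σ = 0.0259 s.

t_s ≈ 0.0259 s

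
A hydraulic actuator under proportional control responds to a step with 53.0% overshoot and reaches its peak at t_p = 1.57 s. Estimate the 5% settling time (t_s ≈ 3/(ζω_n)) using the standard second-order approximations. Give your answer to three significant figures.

t_s ≈ 7.42 s

The overshoot fixes ζ = −ln(OS)/√(π²+ln²(OS)) = 0.198.
t_p = π/ω_d ⇒ ω_d = 2.00 rad/s; then ω_n = ω_d/√(1−ζ²) = 2.04 rad/s.
t_s ≈ 3/(ζω_n) = 3/(0.198·2.04) = 7.42 s.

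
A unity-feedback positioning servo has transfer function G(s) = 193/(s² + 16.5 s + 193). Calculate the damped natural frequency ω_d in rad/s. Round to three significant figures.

ω_d ≈ 11.2 rad/s

Matching coefficients with s² + 2ζω_n s + ω_n² gives ω_n² = 193 ⇒ ω_n = 13.9 rad/s, and ζ = 16.5/(2ω_n) = 0.594.
The damped frequency ω_d = ω_n√(1−ζ²) = 11.2 rad/s.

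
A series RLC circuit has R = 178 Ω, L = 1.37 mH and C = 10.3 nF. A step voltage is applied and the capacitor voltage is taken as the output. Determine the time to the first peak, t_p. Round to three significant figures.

For a series RLC circuit (capacitor voltage as output), ω_n = 1/√(LC) = 1/√(1.37 mH · 10.3 nF) = 266000 rad/s.
ζ = (R/2)·√(C/L) = (178/2)·√(10.3 nF/1.37 mH) = 0.244.
The damped frequency ω_d = ω_n√(1−ζ²) = 258000 rad/s. t_p = π/ω_d = 0.0000122 s.

t_p ≈ 0.0000122 s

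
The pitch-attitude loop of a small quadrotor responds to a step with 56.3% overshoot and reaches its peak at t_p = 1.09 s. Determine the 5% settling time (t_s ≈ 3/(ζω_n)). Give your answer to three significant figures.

From the overshoot, ζ = −ln(OS)/√(π²+ln²(OS)) = 0.180.
From t_p = π/ω_d, ω_d = π/1.09 = 2.88 rad/s, so ω_n = ω_d/√(1−ζ²) = 2.93 rad/s.
t_s ≈ 3/(ζω_n) = 3/(0.180·2.93) = 5.69 s.

t_s ≈ 5.69 s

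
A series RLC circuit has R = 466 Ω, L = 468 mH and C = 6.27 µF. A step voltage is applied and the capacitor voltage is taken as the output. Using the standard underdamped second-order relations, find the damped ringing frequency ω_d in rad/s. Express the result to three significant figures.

ω_d ≈ 305 rad/s

For a series RLC circuit (capacitor voltage as output), ω_n = 1/√(LC) = 1/√(468 mH · 6.27 µF) = 584 rad/s.
ζ = (R/2)·√(C/L) = (466/2)·√(6.27 µF/468 mH) = 0.853.
ω_d = 584·√(1 − 0.853²) = 305 rad/s.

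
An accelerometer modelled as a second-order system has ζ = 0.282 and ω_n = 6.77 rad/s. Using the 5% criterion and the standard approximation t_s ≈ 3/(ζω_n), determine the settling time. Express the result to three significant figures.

t_s ≈ 1.57 s

t_s ≈ 3/(ζω_n) = 3/(0.282 × 6.77) = 1.57 s.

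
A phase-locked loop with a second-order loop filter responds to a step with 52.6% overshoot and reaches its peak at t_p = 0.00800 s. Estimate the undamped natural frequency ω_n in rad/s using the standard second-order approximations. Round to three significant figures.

From the overshoot, ζ = −ln(OS)/√(π²+ln²(OS)) = 0.200.
From t_p = π/ω_d, ω_d = π/0.00800 = 393 rad/s, so ω_n = ω_d/√(1−ζ²) = 401 rad/s.

ω_n ≈ 401 rad/s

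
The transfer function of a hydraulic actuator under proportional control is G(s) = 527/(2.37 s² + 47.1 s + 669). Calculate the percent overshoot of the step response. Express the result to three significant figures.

%OS ≈ 9.98%

Dividing through by 2.37: denominator becomes s² + 19.87 s + 282.3.
So ω_n = √282.3 = 16.8 rad/s and ζ = 19.87/(2·16.8) = 0.591.
%OS = 100 e^{−πζ/√(1−ζ²)} with ζ = 0.591 gives 9.98%.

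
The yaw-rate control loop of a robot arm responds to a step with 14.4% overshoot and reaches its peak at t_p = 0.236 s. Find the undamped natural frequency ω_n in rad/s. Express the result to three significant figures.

From the overshoot, ζ = −ln(OS)/√(π²+ln²(OS)) = 0.525.
From t_p = π/ω_d, ω_d = π/0.236 = 13.3 rad/s, so ω_n = ω_d/√(1−ζ²) = 15.6 rad/s.

ω_n ≈ 15.6 rad/s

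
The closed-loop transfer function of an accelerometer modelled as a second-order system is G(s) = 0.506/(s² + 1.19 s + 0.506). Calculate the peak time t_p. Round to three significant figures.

t_p ≈ 8.06 s

Comparing the denominator to s² + 2ζω_n s + ω_n²: ω_n = √0.506 = 0.711 rad/s, and 2ζω_n = 1.19 so ζ = 1.19/(2·0.711) = 0.836.
The damped frequency ω_d = ω_n√(1−ζ²) = 0.390 rad/s. Then t_p = π/ω_d = 8.06 s.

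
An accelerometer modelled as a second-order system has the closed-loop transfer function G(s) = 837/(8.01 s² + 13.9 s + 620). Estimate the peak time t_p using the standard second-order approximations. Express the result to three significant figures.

Dividing through by 8.01: denominator becomes s² + 1.735 s + 77.40.
So ω_n = √77.40 = 8.80 rad/s and ζ = 1.735/(2·8.80) = 0.0986.
The damped frequency ω_d = ω_n√(1−ζ²) = 8.76 rad/s. t_p = π/ω_d = 0.359 s.

t_p ≈ 0.359 s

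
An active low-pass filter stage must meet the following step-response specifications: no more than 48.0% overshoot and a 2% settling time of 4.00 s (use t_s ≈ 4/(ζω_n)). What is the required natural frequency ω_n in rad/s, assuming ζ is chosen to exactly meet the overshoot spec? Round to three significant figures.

ω_n ≈ 4.40 rad/s

Inverting the overshoot relation: ζ = |ln 0.480|/√(π² + ln²0.480) = 0.228.
From t_s ≈ 4/(ζω_n): ω_n = 4/(ζ·t_s) = 4/(0.228·4.00) = 4.40 rad/s.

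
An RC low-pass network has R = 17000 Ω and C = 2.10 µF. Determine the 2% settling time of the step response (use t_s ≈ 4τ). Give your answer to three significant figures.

τ = RC = 17000 × 2.10 µF = 0.0357 s.
t_s ≈ 4τ = 0.143 s.

t_s ≈ 0.143 s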